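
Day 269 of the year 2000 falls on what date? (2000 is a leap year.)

Jan has 31 days (269 − 31 = 238 remain).
Feb has 29 days (238 − 29 = 209 remain).
Mar has 31 days (209 − 31 = 178 remain).
Apr has 30 days (178 − 30 = 148 remain).
May has 31 days (148 − 31 = 117 remain).
Jun has 30 days (117 − 30 = 87 remain).
Jul has 31 days (87 − 31 = 56 remain).
Aug has 31 days (56 − 31 = 25 remain).
25 into Sep → Sep 25.

Sep 25, 2000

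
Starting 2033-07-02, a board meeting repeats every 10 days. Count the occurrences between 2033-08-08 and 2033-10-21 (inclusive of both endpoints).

8

Occurrences land 10·i days after 2033-07-02 for i = 0, 1, 2, …
2033-08-08 is 37 days after the start; 37 ÷ 10 = 3 remainder 7; since the remainder is 7, round up to i = 4. First occurrence in the window: #5 on 2033-08-11 (4×10 = 40 days in).
2033-10-21 is 111 days after the start; 111 ÷ 10 = 11 remainder 1. Last occurrence in the window: #12 on 2033-10-20.
Occurrences #5 through #12: 8 in total.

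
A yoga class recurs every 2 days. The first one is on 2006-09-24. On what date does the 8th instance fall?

The 8th occurrence is 7 intervals after the first: 7 × 2 = 14 days after 2006-09-24.
September has 30 days — 6 days to the end of September leaves 8.
8 days into October → 2006-10-08.

2006-10-08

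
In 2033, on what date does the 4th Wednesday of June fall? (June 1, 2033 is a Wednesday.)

June 2033 begins on a Wednesday, so the first Wednesday is June 1.
The 4th Wednesday is 3 weeks later: 1 + 21 = 22.

2033-06-22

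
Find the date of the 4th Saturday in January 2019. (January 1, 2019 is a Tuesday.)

January 2019 begins on a Tuesday, so the first Saturday is January 5 (4 days later).
The 4th Saturday is 3 weeks later: 5 + 21 = 26.

January 26, 2019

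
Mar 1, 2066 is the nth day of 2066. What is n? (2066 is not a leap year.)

60

Days in months before Mar: 31 + 28 = 59.
Plus 1 day into Mar → day 60.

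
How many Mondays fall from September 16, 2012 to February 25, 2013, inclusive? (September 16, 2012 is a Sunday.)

24

September 16, 2012 is a Sunday; the first Monday on or after it is September 17, 2012 (1 day later).
From September 17, 2012 to February 25, 2013: 13 + 31 + 30 + 31 + 31 + 25 = 161 days (rest of September, October, November, December, January, February).
161 ÷ 7 = 23 full weeks with remainder 0, so 23 more Mondays after the first → 24.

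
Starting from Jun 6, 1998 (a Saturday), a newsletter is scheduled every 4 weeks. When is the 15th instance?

The 15th occurrence is 14 intervals after the first: 14 × 28 = 392 days after Jun 6, 1998.
Jun has 30 days — 24 days to the end of Jun leaves 368.
Jul has 31 days (337 left).
Aug has 31 days (306 left).
Sep has 30 days (276 left).
Oct has 31 days (245 left).
Nov has 30 days (215 left).
Dec has 31 days (184 left).
Jan has 31 days (153 left).
Feb has 28 days (125 left).
Mar has 31 days (94 left).
Apr has 30 days (64 left).
May has 31 days (33 left).
Jun has 30 days (3 left).
3 days into Jul → Jul 3, 1999.

Jul 3, 1999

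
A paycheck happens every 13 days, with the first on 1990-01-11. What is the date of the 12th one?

The 12th occurrence is 11 intervals after the first: 11 × 13 = 143 days after 1990-01-11.
January has 31 days — 20 days to the end of January leaves 123.
February has 28 days (95 left).
March has 31 days (64 left).
April has 30 days (34 left).
May has 31 days (3 left).
3 days into June → 1990-06-03.

1990-06-03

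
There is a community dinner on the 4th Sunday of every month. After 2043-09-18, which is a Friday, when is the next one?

2043-09-27

September 2043 starts on a Tuesday; its first Sunday is the 6th, so the 4th Sunday is the 27th — 2043-09-27.
2043-09-27 is after 2043-09-18, so that is the next one.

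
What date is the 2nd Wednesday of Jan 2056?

Jan 12, 2056

The first Wednesday of Jan 2056 is Jan 5.
The 2nd Wednesday is 1 weeks later: 5 + 7 = 12.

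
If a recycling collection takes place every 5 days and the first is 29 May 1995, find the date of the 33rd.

5 November 1995

The 33rd occurrence is 32 intervals after the first: 32 × 5 = 160 days after 29 May 1995.
May has 31 days — 2 days to the end of May leaves 158.
June has 30 days (128 left).
July has 31 days (97 left).
August has 31 days (66 left).
September has 30 days (36 left).
October has 31 days (5 left).
5 days into November → 5 November 1995.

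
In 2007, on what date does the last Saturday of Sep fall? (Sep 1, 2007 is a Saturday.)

Sep 29, 2007

Sep 2007 begins on a Saturday, so the first Saturday is Sep 1.
Sep 2007 has 30 days. Adding weeks: 1, 8, 15, 22, 29 — the last one ≤ 30 is the 29th.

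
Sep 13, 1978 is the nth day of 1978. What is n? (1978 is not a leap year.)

256

Days in months before Sep: 31 + 28 + 31 + 30 + 31 + 30 + 31 + 31 = 243.
Plus 13 days into Sep → day 256.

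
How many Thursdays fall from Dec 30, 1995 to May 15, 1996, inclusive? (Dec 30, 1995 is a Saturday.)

19

Dec 30, 1995 is a Saturday; the first Thursday on or after it is Jan 4, 1996 (5 days later).
From Jan 4, 1996 to May 15, 1996: 27 + 29 + 31 + 30 + 15 = 132 days (rest of Jan, Feb, Mar, Apr, May).
132 ÷ 7 = 18 full weeks with remainder 6, so 18 more Thursdays after the first → 19.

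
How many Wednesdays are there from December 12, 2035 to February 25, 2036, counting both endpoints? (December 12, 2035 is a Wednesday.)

11

December 12, 2035 is a Wednesday; the first Wednesday on or after it is December 12, 2035.
From December 12, 2035 to February 25, 2036: 19 + 31 + 25 = 75 days (rest of December, January, February).
75 ÷ 7 = 10 full weeks with remainder 5, so 10 more Wednesdays after the first → 11.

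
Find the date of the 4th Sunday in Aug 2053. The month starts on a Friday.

Aug 24, 2053

Aug 2053 begins on a Friday, so the first Sunday is Aug 3 (2 days later).
The 4th Sunday is 3 weeks later: 3 + 21 = 24.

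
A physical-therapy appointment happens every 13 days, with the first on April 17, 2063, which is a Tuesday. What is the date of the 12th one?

September 7, 2063

The 12th occurrence is 11 intervals after the first: 11 × 13 = 143 days after April 17, 2063.
April has 30 days — 13 days to the end of April leaves 130.
May has 31 days (99 left).
June has 30 days (69 left).
July has 31 days (38 left).
August has 31 days (7 left).
7 days into September → September 7, 2063.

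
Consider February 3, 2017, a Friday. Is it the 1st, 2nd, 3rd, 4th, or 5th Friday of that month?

Day 3 falls in week ⌈3/7⌉ of the month.
Days 1–7 hold the 1st Friday, 8–14 the 2nd, 15–21 the 3rd, 22–28 the 4th, 29–31 the 5th.
3 is in the range for the 1st.

1st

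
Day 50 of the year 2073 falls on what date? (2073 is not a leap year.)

Feb 19, 2073

Jan has 31 days (50 − 31 = 19 remain).
19 into Feb → Feb 19.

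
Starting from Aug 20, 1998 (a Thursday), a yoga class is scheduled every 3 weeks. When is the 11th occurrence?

Mar 18, 1999

The 11th occurrence is 10 intervals after the first: 10 × 21 = 210 days after Aug 20, 1998.
Aug has 31 days — 11 days to the end of Aug leaves 199.
Sep has 30 days (169 left).
Oct has 31 days (138 left).
Nov has 30 days (108 left).
Dec has 31 days (77 left).
Jan has 31 days (46 left).
Feb has 28 days (18 left).
18 days into Mar → Mar 18, 1999.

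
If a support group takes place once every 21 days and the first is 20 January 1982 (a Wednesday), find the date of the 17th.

22 December 1982

The 17th occurrence is 16 intervals after the first: 16 × 21 = 336 days after 20 January 1982.
January has 31 days — 11 days to the end of January leaves 325.
February has 28 days (297 left).
March has 31 days (266 left).
April has 30 days (236 left).
May has 31 days (205 left).
June has 30 days (175 left).
July has 31 days (144 left).
August has 31 days (113 left).
September has 30 days (83 left).
October has 31 days (52 left).
November has 30 days (22 left).
22 days into December → 22 December 1982.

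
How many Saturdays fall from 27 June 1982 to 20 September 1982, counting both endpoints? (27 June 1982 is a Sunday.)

12

27 June 1982 is a Sunday; the first Saturday on or after it is 3 July 1982 (6 days later).
From 3 July 1982 to 20 September 1982: 28 + 31 + 20 = 79 days (rest of July, August, September).
79 ÷ 7 = 11 full weeks with remainder 2, so 11 more Saturdays after the first → 12.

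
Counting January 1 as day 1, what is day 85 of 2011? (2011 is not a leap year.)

Mar 26, 2011

Jan has 31 days (85 − 31 = 54 remain).
Feb has 28 days (54 − 28 = 26 remain).
26 into Mar → Mar 26.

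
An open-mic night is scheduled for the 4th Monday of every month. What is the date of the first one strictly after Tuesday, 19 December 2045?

December 2045 starts on a Friday; its first Monday is the 4th, so the 4th Monday is the 25th — 25 December 2045.
25 December 2045 is after 19 December 2045, so that is the next one.

25 December 2045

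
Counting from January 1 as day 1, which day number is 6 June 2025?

157

Days in months before June: 31 + 28 + 31 + 30 + 31 = 151.
Plus 6 days into June → day 157.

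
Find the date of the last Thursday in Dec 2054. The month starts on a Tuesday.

Dec 2054 begins on a Tuesday, so the first Thursday is Dec 3 (2 days later).
Dec 2054 has 31 days. Adding weeks: 3, 10, 17, 24, 31 — the last one ≤ 31 is the 31st.

Dec 31, 2054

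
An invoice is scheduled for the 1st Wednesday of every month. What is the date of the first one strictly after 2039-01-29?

2039-02-02

January 2039 starts on a Saturday, so its 1st Wednesday is 2039-01-05 (4 days in).
That is not after 2039-01-29, so look at February 2039.
February 2039 starts on a Tuesday, so its 1st Wednesday is 2039-02-02 (1 day in).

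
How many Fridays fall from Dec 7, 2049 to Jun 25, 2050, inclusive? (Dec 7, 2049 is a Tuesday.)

29

Dec 7, 2049 is a Tuesday; the first Friday on or after it is Dec 10, 2049 (3 days later).
From Dec 10, 2049 to Jun 25, 2050: 21 + 31 + 28 + 31 + 30 + 31 + 25 = 197 days (rest of Dec, Jan, Feb, Mar, Apr, May, Jun).
197 ÷ 7 = 28 full weeks with remainder 1, so 28 more Fridays after the first → 29.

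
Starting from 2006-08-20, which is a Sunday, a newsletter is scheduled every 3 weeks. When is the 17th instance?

The 17th occurrence is 16 intervals after the first: 16 × 21 = 336 days after 2006-08-20.
August has 31 days — 11 days to the end of August leaves 325.
September has 30 days (295 left).
October has 31 days (264 left).
November has 30 days (234 left).
December has 31 days (203 left).
January has 31 days (172 left).
February has 28 days (144 left).
March has 31 days (113 left).
April has 30 days (83 left).
May has 31 days (52 left).
June has 30 days (22 left).
22 days into July → 2007-07-22.

2007-07-22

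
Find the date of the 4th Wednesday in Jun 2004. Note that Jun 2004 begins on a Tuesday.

Jun 23, 2004

Jun 2004 begins on a Tuesday, so the first Wednesday is Jun 2 (1 day later).
The 4th Wednesday is 3 weeks later: 2 + 21 = 23.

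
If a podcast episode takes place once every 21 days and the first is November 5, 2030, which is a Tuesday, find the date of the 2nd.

November 26, 2030

The 2nd occurrence is 1 interval after the first: 1 × 21 = 21 days after November 5, 2030.
21 days later is November 26, 2030.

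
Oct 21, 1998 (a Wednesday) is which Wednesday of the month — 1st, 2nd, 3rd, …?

3rd

Day 21 falls in week ⌈21/7⌉ of the month.
Days 1–7 hold the 1st Wednesday, 8–14 the 2nd, 15–21 the 3rd, 22–28 the 4th, 29–31 the 5th.
21 is in the range for the 3rd.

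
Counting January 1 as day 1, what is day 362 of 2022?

December 28, 2022

January has 31 days (362 − 31 = 331 remain).
February has 28 days (331 − 28 = 303 remain).
March has 31 days (303 − 31 = 272 remain).
April has 30 days (272 − 30 = 242 remain).
May has 31 days (242 − 31 = 211 remain).
June has 30 days (211 − 30 = 181 remain).
July has 31 days (181 − 31 = 150 remain).
August has 31 days (150 − 31 = 119 remain).
September has 30 days (119 − 30 = 89 remain).
October has 31 days (89 − 31 = 58 remain).
November has 30 days (58 − 30 = 28 remain).
28 into December → December 28.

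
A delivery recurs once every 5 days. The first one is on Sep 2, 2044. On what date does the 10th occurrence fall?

The 10th occurrence is 9 intervals after the first: 9 × 5 = 45 days after Sep 2, 2044.
Sep has 30 days — 28 days to the end of Sep leaves 17.
17 days into Oct → Oct 17, 2044.

Oct 17, 2044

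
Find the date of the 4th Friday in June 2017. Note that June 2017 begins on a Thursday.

June 2017 begins on a Thursday, so the first Friday is June 2 (1 day later).
The 4th Friday is 3 weeks later: 2 + 21 = 23.

June 23, 2017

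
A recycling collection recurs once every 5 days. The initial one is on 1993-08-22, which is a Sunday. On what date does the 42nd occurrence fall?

1994-03-15

The 42nd occurrence is 41 intervals after the first: 41 × 5 = 205 days after 1993-08-22.
August has 31 days — 9 days to the end of August leaves 196.
September has 30 days (166 left).
October has 31 days (135 left).
November has 30 days (105 left).
December has 31 days (74 left).
January has 31 days (43 left).
February has 28 days (15 left).
15 days into March → 1994-03-15.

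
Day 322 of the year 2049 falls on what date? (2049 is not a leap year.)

January has 31 days (322 − 31 = 291 remain).
February has 28 days (291 − 28 = 263 remain).
March has 31 days (263 − 31 = 232 remain).
April has 30 days (232 − 30 = 202 remain).
May has 31 days (202 − 31 = 171 remain).
June has 30 days (171 − 30 = 141 remain).
July has 31 days (141 − 31 = 110 remain).
August has 31 days (110 − 31 = 79 remain).
September has 30 days (79 − 30 = 49 remain).
October has 31 days (49 − 31 = 18 remain).
18 into November → November 18.

2049-11-18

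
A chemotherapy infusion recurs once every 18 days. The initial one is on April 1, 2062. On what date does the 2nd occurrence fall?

The 2nd occurrence is 1 interval after the first: 1 × 18 = 18 days after April 1, 2062.
18 days later is April 19, 2062.

April 19, 2062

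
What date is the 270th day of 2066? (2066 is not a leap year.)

27 September 2066

January has 31 days (270 − 31 = 239 remain).
February has 28 days (239 − 28 = 211 remain).
March has 31 days (211 − 31 = 180 remain).
April has 30 days (180 − 30 = 150 remain).
May has 31 days (150 − 31 = 119 remain).
June has 30 days (119 − 30 = 89 remain).
July has 31 days (89 − 31 = 58 remain).
August has 31 days (58 − 31 = 27 remain).
27 into September → September 27.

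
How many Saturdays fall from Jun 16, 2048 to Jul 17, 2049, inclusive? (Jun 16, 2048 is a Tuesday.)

Jun 16, 2048 is a Tuesday; the first Saturday on or after it is Jun 20, 2048 (4 days later).
From Jun 20, 2048 to Jul 17, 2049: 194 + 198 = 392 days (rest of 2048, to Jul 17, 2049 in 2049).
392 ÷ 7 = 56 full weeks with remainder 0, so 56 more Saturdays after the first → 57.

57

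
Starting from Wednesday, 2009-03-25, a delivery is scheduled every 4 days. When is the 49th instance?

2009-10-03

The 49th occurrence is 48 intervals after the first: 48 × 4 = 192 days after 2009-03-25.
March has 31 days — 6 days to the end of March leaves 186.
April has 30 days (156 left).
May has 31 days (125 left).
June has 30 days (95 left).
July has 31 days (64 left).
August has 31 days (33 left).
September has 30 days (3 left).
3 days into October → 2009-10-03.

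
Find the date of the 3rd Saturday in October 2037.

17 October 2037

The first Saturday of October 2037 is October 3.
The 3rd Saturday is 2 weeks later: 3 + 14 = 17.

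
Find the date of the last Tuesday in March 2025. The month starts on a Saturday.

March 25, 2025

March 2025 begins on a Saturday, so the first Tuesday is March 4 (3 days later).
March 2025 has 31 days. Adding weeks: 4, 11, 18, 25 — the last one ≤ 31 is the 25th.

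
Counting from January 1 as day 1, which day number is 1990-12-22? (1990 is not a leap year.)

Days in months before December: 31 + 28 + 31 + 30 + 31 + 30 + 31 + 31 + 30 + 31 + 30 = 334.
Plus 22 days into December → day 356.

356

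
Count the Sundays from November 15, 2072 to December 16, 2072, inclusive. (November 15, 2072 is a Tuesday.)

November 15, 2072 is a Tuesday; the first Sunday on or after it is November 20, 2072 (5 days later).
From November 20, 2072 to December 16, 2072: 10 + 16 = 26 days (rest of November, December).
26 ÷ 7 = 3 full weeks with remainder 5, so 3 more Sundays after the first → 4.

4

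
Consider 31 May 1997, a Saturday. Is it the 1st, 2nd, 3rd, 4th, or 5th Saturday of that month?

5th

Day 31 falls in week ⌈31/7⌉ of the month.
Days 1–7 hold the 1st Saturday, 8–14 the 2nd, 15–21 the 3rd, 22–28 the 4th, 29–31 the 5th.
31 is in the range for the 5th.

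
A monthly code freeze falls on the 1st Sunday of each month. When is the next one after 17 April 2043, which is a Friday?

April 2043 starts on a Wednesday, so its 1st Sunday is 5 April 2043 (4 days in).
That is not after 17 April 2043, so look at May 2043.
May 2043 starts on a Friday, so its 1st Sunday is 3 May 2043 (2 days in).

3 May 2043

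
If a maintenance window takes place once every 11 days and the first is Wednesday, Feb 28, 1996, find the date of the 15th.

The 15th occurrence is 14 intervals after the first: 14 × 11 = 154 days after Feb 28, 1996.
Feb has 29 days — 1 day to the end of Feb leaves 153.
Mar has 31 days (122 left).
Apr has 30 days (92 left).
May has 31 days (61 left).
Jun has 30 days (31 left).
31 days into Jul → Jul 31, 1996.

Jul 31, 1996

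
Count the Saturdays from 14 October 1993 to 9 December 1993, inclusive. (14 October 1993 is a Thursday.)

8

14 October 1993 is a Thursday; the first Saturday on or after it is 16 October 1993 (2 days later).
From 16 October 1993 to 9 December 1993: 15 + 30 + 9 = 54 days (rest of October, November, December).
54 ÷ 7 = 7 full weeks with remainder 5, so 7 more Saturdays after the first → 8.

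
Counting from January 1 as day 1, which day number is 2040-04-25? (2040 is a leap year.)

116

Days in months before April: 31 + 29 + 31 = 91.
Plus 25 days into April → day 116.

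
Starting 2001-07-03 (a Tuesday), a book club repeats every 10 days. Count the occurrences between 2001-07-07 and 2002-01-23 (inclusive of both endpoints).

20

Occurrences land 10·i days after 2001-07-03 for i = 0, 1, 2, …
2001-07-07 is 4 days after the start; 4 ÷ 10 = 0 remainder 4; since the remainder is 4, round up to i = 1. First occurrence in the window: #2 on 2001-07-13 (1×10 = 10 days in).
2002-01-23 is 204 days after the start; 204 ÷ 10 = 20 remainder 4. Last occurrence in the window: #21 on 2002-01-19.
Occurrences #2 through #21: 20 in total.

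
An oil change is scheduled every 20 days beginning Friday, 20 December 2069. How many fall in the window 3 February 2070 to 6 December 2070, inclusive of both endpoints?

Occurrences land 20·i days after 20 December 2069 for i = 0, 1, 2, …
3 February 2070 is 45 days after the start; 45 ÷ 20 = 2 remainder 5; since the remainder is 5, round up to i = 3. First occurrence in the window: #4 on 18 February 2070 (3×20 = 60 days in).
6 December 2070 is 351 days after the start; 351 ÷ 20 = 17 remainder 11. Last occurrence in the window: #18 on 25 November 2070.
Occurrences #4 through #18: 15 in total.

15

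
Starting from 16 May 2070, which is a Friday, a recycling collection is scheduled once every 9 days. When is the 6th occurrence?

The 6th occurrence is 5 intervals after the first: 5 × 9 = 45 days after 16 May 2070.
May has 31 days — 15 days to the end of May leaves 30.
30 days into June → 30 June 2070.

30 June 2070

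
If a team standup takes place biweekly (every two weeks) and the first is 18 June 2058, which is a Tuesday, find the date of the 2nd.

2 July 2058

The 2nd occurrence is 1 interval after the first: 1 × 14 = 14 days after 18 June 2058.
June has 30 days — 12 days to the end of June leaves 2.
2 days into July → 2 July 2058.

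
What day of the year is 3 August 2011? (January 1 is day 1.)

Days in months before August: 31 + 28 + 31 + 30 + 31 + 30 + 31 = 212.
Plus 3 days into August → day 215.

215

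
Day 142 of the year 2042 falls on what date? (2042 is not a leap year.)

22 May 2042

January has 31 days (142 − 31 = 111 remain).
February has 28 days (111 − 28 = 83 remain).
March has 31 days (83 − 31 = 52 remain).
April has 30 days (52 − 30 = 22 remain).
22 into May → May 22.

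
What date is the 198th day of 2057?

January has 31 days (198 − 31 = 167 remain).
February has 28 days (167 − 28 = 139 remain).
March has 31 days (139 − 31 = 108 remain).
April has 30 days (108 − 30 = 78 remain).
May has 31 days (78 − 31 = 47 remain).
June has 30 days (47 − 30 = 17 remain).
17 into July → July 17.

July 17, 2057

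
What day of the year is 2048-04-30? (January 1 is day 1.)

121

Days in months before April: 31 + 29 + 31 = 91.
Plus 30 days into April → day 121.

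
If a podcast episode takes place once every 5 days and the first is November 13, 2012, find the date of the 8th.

The 8th occurrence is 7 intervals after the first: 7 × 5 = 35 days after November 13, 2012.
November has 30 days — 17 days to the end of November leaves 18.
18 days into December → December 18, 2012.

December 18, 2012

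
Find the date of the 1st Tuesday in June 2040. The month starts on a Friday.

2040-06-05

June 2040 begins on a Friday, so the first Tuesday is June 5 (4 days later).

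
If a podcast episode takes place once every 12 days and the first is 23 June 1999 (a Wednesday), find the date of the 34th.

The 34th occurrence is 33 intervals after the first: 33 × 12 = 396 days after 23 June 1999.
June has 30 days — 7 days to the end of June leaves 389.
July has 31 days (358 left).
August has 31 days (327 left).
September has 30 days (297 left).
October has 31 days (266 left).
November has 30 days (236 left).
December has 31 days (205 left).
January has 31 days (174 left).
February has 29 days (145 left).
March has 31 days (114 left).
April has 30 days (84 left).
May has 31 days (53 left).
June has 30 days (23 left).
23 days into July → 23 July 2000.

23 July 2000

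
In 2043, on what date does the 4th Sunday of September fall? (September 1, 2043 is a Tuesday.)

September 2043 begins on a Tuesday, so the first Sunday is September 6 (5 days later).
The 4th Sunday is 3 weeks later: 6 + 21 = 27.

27 September 2043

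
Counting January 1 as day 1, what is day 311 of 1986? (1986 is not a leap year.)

Jan has 31 days (311 − 31 = 280 remain).
Feb has 28 days (280 − 28 = 252 remain).
Mar has 31 days (252 − 31 = 221 remain).
Apr has 30 days (221 − 30 = 191 remain).
May has 31 days (191 − 31 = 160 remain).
Jun has 30 days (160 − 30 = 130 remain).
Jul has 31 days (130 − 31 = 99 remain).
Aug has 31 days (99 − 31 = 68 remain).
Sep has 30 days (68 − 30 = 38 remain).
Oct has 31 days (38 − 31 = 7 remain).
7 into Nov → Nov 7.

Nov 7, 1986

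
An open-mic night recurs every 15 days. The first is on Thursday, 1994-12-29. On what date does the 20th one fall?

The 20th occurrence is 19 intervals after the first: 19 × 15 = 285 days after 1994-12-29.
December has 31 days — 2 days to the end of December leaves 283.
January has 31 days (252 left).
February has 28 days (224 left).
March has 31 days (193 left).
April has 30 days (163 left).
May has 31 days (132 left).
June has 30 days (102 left).
July has 31 days (71 left).
August has 31 days (40 left).
September has 30 days (10 left).
10 days into October → 1995-10-10.

1995-10-10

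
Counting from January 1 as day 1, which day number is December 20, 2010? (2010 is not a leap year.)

Days in months before December: 31 + 28 + 31 + 30 + 31 + 30 + 31 + 31 + 30 + 31 + 30 = 334.
Plus 20 days into December → day 354.

354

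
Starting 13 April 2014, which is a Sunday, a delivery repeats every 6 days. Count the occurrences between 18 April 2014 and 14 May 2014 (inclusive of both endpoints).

Occurrences land 6·i days after 13 April 2014 for i = 0, 1, 2, …
18 April 2014 is 5 days after the start; 5 ÷ 6 = 0 remainder 5; since the remainder is 5, round up to i = 1. First occurrence in the window: #2 on 19 April 2014 (1×6 = 6 days in).
14 May 2014 is 31 days after the start; 31 ÷ 6 = 5 remainder 1. Last occurrence in the window: #6 on 13 May 2014.
Occurrences #2 through #6: 5 in total.

5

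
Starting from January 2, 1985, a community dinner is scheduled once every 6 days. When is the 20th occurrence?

The 20th occurrence is 19 intervals after the first: 19 × 6 = 114 days after January 2, 1985.
January has 31 days — 29 days to the end of January leaves 85.
February has 28 days (57 left).
March has 31 days (26 left).
26 days into April → April 26, 1985.

April 26, 1985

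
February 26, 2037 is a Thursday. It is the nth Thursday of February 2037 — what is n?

Day 26 falls in week ⌈26/7⌉ of the month.
Days 1–7 hold the 1st Thursday, 8–14 the 2nd, 15–21 the 3rd, 22–28 the 4th, 29–31 the 5th.
26 is in the range for the 4th.

4th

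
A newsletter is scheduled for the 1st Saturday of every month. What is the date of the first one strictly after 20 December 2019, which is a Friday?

December 2019 starts on a Sunday, so its 1st Saturday is 7 December 2019 (6 days in).
That is not after 20 December 2019, so look at January 2020.
January 2020 starts on a Wednesday, so its 1st Saturday is 4 January 2020 (3 days in).

4 January 2020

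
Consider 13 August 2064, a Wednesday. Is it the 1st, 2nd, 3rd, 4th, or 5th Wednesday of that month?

Day 13 falls in week ⌈13/7⌉ of the month.
Days 1–7 hold the 1st Wednesday, 8–14 the 2nd, 15–21 the 3rd, 22–28 the 4th, 29–31 the 5th.
13 is in the range for the 2nd.

2nd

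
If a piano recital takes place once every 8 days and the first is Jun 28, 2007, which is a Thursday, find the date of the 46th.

Jun 22, 2008

The 46th occurrence is 45 intervals after the first: 45 × 8 = 360 days after Jun 28, 2007.
Jun has 30 days — 2 days to the end of Jun leaves 358.
Jul has 31 days (327 left).
Aug has 31 days (296 left).
Sep has 30 days (266 left).
Oct has 31 days (235 left).
Nov has 30 days (205 left).
Dec has 31 days (174 left).
Jan has 31 days (143 left).
Feb has 29 days (114 left).
Mar has 31 days (83 left).
Apr has 30 days (53 left).
May has 31 days (22 left).
22 days into Jun → Jun 22, 2008.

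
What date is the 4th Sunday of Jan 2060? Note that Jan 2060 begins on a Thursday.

Jan 2060 begins on a Thursday, so the first Sunday is Jan 4 (3 days later).
The 4th Sunday is 3 weeks later: 4 + 21 = 25.

Jan 25, 2060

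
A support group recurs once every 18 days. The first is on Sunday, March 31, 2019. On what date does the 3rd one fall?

The 3rd occurrence is 2 intervals after the first: 2 × 18 = 36 days after March 31, 2019.
March has 31 days — 0 days to the end of March leaves 36.
April has 30 days (6 left).
6 days into May → May 6, 2019.

May 6, 2019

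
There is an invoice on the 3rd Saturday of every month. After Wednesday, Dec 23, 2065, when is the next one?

Jan 16, 2066

Dec 2065 starts on a Tuesday; its first Saturday is the 5th, so the 3rd Saturday is the 19th — Dec 19, 2065.
That is not after Dec 23, 2065, so look at Jan 2066.
Jan 2066 starts on a Friday; its first Saturday is the 2nd, so the 3rd Saturday is the 16th — Jan 16, 2066.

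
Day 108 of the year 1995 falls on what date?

January has 31 days (108 − 31 = 77 remain).
February has 28 days (77 − 28 = 49 remain).
March has 31 days (49 − 31 = 18 remain).
18 into April → April 18.

1995-04-18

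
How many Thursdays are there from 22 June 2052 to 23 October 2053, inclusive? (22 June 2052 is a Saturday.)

22 June 2052 is a Saturday; the first Thursday on or after it is 27 June 2052 (5 days later).
From 27 June 2052 to 23 October 2053: 187 + 296 = 483 days (rest of 2052, to 23 October 2053 in 2053).
483 ÷ 7 = 69 full weeks with remainder 0, so 69 more Thursdays after the first → 70.

70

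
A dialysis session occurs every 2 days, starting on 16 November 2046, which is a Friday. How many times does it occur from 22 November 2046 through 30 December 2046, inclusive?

Occurrences land 2·i days after 16 November 2046 for i = 0, 1, 2, …
22 November 2046 is 6 days after the start; 6 ÷ 2 = 3 remainder 0. First occurrence in the window: #4 on 22 November 2046 (3×2 = 6 days in).
30 December 2046 is 44 days after the start; 44 ÷ 2 = 22 remainder 0. Last occurrence in the window: #23 on 30 December 2046.
Occurrences #4 through #23: 20 in total.

20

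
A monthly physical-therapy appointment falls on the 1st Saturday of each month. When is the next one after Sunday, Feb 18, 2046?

Mar 3, 2046

Feb 2046 starts on a Thursday, so its 1st Saturday is Feb 3, 2046 (2 days in).
That is not after Feb 18, 2046, so look at Mar 2046.
Mar 2046 starts on a Thursday, so its 1st Saturday is Mar 3, 2046 (2 days in).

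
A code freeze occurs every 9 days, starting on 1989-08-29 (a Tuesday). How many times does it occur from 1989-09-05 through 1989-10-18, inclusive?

5

Occurrences land 9·i days after 1989-08-29 for i = 0, 1, 2, …
1989-09-05 is 7 days after the start; 7 ÷ 9 = 0 remainder 7; since the remainder is 7, round up to i = 1. First occurrence in the window: #2 on 1989-09-07 (1×9 = 9 days in).
1989-10-18 is 50 days after the start; 50 ÷ 9 = 5 remainder 5. Last occurrence in the window: #6 on 1989-10-13.
Occurrences #2 through #6: 5 in total.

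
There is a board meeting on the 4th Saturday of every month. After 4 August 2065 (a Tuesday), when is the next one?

August 2065 starts on a Saturday; its first Saturday is the 1st, so the 4th Saturday is the 22nd — 22 August 2065.
22 August 2065 is after 4 August 2065, so that is the next one.

22 August 2065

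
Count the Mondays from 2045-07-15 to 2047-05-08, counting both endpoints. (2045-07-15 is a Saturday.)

2045-07-15 is a Saturday; the first Monday on or after it is 2045-07-17 (2 days later).
From 2045-07-17 to 2047-05-08: 167 + 365 + 128 = 660 days (rest of 2045, 2046, to 2047-05-08 in 2047).
660 ÷ 7 = 94 full weeks with remainder 2, so 94 more Mondays after the first → 95.

95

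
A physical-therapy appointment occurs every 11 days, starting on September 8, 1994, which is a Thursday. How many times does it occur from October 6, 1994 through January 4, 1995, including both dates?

Occurrences land 11·i days after September 8, 1994 for i = 0, 1, 2, …
October 6, 1994 is 28 days after the start; 28 ÷ 11 = 2 remainder 6; since the remainder is 6, round up to i = 3. First occurrence in the window: #4 on October 11, 1994 (3×11 = 33 days in).
January 4, 1995 is 118 days after the start; 118 ÷ 11 = 10 remainder 8. Last occurrence in the window: #11 on December 27, 1994.
Occurrences #4 through #11: 8 in total.

8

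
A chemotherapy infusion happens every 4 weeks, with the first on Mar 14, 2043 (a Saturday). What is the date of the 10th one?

The 10th occurrence is 9 intervals after the first: 9 × 28 = 252 days after Mar 14, 2043.
Mar has 31 days — 17 days to the end of Mar leaves 235.
Apr has 30 days (205 left).
May has 31 days (174 left).
Jun has 30 days (144 left).
Jul has 31 days (113 left).
Aug has 31 days (82 left).
Sep has 30 days (52 left).
Oct has 31 days (21 left).
21 days into Nov → Nov 21, 2043.

Nov 21, 2043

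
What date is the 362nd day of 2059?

Jan has 31 days (362 − 31 = 331 remain).
Feb has 28 days (331 − 28 = 303 remain).
Mar has 31 days (303 − 31 = 272 remain).
Apr has 30 days (272 − 30 = 242 remain).
May has 31 days (242 − 31 = 211 remain).
Jun has 30 days (211 − 30 = 181 remain).
Jul has 31 days (181 − 31 = 150 remain).
Aug has 31 days (150 − 31 = 119 remain).
Sep has 30 days (119 − 30 = 89 remain).
Oct has 31 days (89 − 31 = 58 remain).
Nov has 30 days (58 − 30 = 28 remain).
28 into Dec → Dec 28.

Dec 28, 2059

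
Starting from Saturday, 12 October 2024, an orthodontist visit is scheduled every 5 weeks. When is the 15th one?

The 15th occurrence is 14 intervals after the first: 14 × 35 = 490 days after 12 October 2024.
October has 31 days — 19 days to the end of October leaves 471.
From end of October to end of 2024 is 61 days (410 left).
2025 has 365 days (45 left).
January has 31 days (14 left).
14 days into February → 14 February 2026.

14 February 2026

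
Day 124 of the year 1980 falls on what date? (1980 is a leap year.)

Jan has 31 days (124 − 31 = 93 remain).
Feb has 29 days (93 − 29 = 64 remain).
Mar has 31 days (64 − 31 = 33 remain).
Apr has 30 days (33 − 30 = 3 remain).
3 into May → May 3.

May 3, 1980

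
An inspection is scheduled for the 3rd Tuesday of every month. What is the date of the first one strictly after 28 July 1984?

July 1984 starts on a Sunday; its first Tuesday is the 3rd, so the 3rd Tuesday is the 17th — 17 July 1984.
That is not after 28 July 1984, so look at August 1984.
August 1984 starts on a Wednesday; its first Tuesday is the 7th, so the 3rd Tuesday is the 21st — 21 August 1984.

21 August 1984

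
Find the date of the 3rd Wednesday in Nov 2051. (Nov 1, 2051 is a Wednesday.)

Nov 2051 begins on a Wednesday, so the first Wednesday is Nov 1.
The 3rd Wednesday is 2 weeks later: 1 + 14 = 15.

Nov 15, 2051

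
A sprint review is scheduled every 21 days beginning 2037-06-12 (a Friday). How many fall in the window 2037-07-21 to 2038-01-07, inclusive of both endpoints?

8

Occurrences land 21·i days after 2037-06-12 for i = 0, 1, 2, …
2037-07-21 is 39 days after the start; 39 ÷ 21 = 1 remainder 18; since the remainder is 18, round up to i = 2. First occurrence in the window: #3 on 2037-07-24 (2×21 = 42 days in).
2038-01-07 is 209 days after the start; 209 ÷ 21 = 9 remainder 20. Last occurrence in the window: #10 on 2037-12-18.
Occurrences #3 through #10: 8 in total.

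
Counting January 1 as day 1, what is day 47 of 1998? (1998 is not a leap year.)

January has 31 days (47 − 31 = 16 remain).
16 into February → February 16.

February 16, 1998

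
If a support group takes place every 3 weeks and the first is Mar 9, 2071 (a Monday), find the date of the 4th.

May 11, 2071

The 4th occurrence is 3 intervals after the first: 3 × 21 = 63 days after Mar 9, 2071.
Mar has 31 days — 22 days to the end of Mar leaves 41.
Apr has 30 days (11 left).
11 days into May → May 11, 2071.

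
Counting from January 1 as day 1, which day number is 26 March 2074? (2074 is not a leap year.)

85

Days in months before March: 31 + 28 = 59.
Plus 26 days into March → day 85.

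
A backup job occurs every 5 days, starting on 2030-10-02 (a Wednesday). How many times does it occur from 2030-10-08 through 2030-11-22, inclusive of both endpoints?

Occurrences land 5·i days after 2030-10-02 for i = 0, 1, 2, …
2030-10-08 is 6 days after the start; 6 ÷ 5 = 1 remainder 1; since the remainder is 1, round up to i = 2. First occurrence in the window: #3 on 2030-10-12 (2×5 = 10 days in).
2030-11-22 is 51 days after the start; 51 ÷ 5 = 10 remainder 1. Last occurrence in the window: #11 on 2030-11-21.
Occurrences #3 through #11: 9 in total.

9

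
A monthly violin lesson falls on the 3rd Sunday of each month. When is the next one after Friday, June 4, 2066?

June 2066 starts on a Tuesday; its first Sunday is the 6th, so the 3rd Sunday is the 20th — June 20, 2066.
June 20, 2066 is after June 4, 2066, so that is the next one.

June 20, 2066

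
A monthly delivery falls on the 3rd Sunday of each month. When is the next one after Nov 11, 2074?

Nov 18, 2074

Nov 2074 starts on a Thursday; its first Sunday is the 4th, so the 3rd Sunday is the 18th — Nov 18, 2074.
Nov 18, 2074 is after Nov 11, 2074, so that is the next one.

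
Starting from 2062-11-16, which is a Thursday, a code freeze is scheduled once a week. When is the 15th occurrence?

2063-02-22

The 15th occurrence is 14 intervals after the first: 14 × 7 = 98 days after 2062-11-16.
November has 30 days — 14 days to the end of November leaves 84.
December has 31 days (53 left).
January has 31 days (22 left).
22 days into February → 2063-02-22.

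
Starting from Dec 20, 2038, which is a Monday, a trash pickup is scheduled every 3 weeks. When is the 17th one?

The 17th occurrence is 16 intervals after the first: 16 × 21 = 336 days after Dec 20, 2038.
Dec has 31 days — 11 days to the end of Dec leaves 325.
Jan has 31 days (294 left).
Feb has 28 days (266 left).
Mar has 31 days (235 left).
Apr has 30 days (205 left).
May has 31 days (174 left).
Jun has 30 days (144 left).
Jul has 31 days (113 left).
Aug has 31 days (82 left).
Sep has 30 days (52 left).
Oct has 31 days (21 left).
21 days into Nov → Nov 21, 2039.

Nov 21, 2039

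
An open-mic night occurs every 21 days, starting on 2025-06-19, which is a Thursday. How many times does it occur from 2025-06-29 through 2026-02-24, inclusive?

Occurrences land 21·i days after 2025-06-19 for i = 0, 1, 2, …
2025-06-29 is 10 days after the start; 10 ÷ 21 = 0 remainder 10; since the remainder is 10, round up to i = 1. First occurrence in the window: #2 on 2025-07-10 (1×21 = 21 days in).
2026-02-24 is 250 days after the start; 250 ÷ 21 = 11 remainder 19. Last occurrence in the window: #12 on 2026-02-05.
Occurrences #2 through #12: 11 in total.

11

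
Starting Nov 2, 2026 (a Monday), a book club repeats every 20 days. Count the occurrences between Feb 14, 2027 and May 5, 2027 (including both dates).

Occurrences land 20·i days after Nov 2, 2026 for i = 0, 1, 2, …
Feb 14, 2027 is 104 days after the start; 104 ÷ 20 = 5 remainder 4; since the remainder is 4, round up to i = 6. First occurrence in the window: #7 on Mar 2, 2027 (6×20 = 120 days in).
May 5, 2027 is 184 days after the start; 184 ÷ 20 = 9 remainder 4. Last occurrence in the window: #10 on May 1, 2027.
Occurrences #7 through #10: 4 in total.

4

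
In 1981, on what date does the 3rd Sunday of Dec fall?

The first Sunday of Dec 1981 is Dec 6.
The 3rd Sunday is 2 weeks later: 6 + 14 = 20.

Dec 20, 1981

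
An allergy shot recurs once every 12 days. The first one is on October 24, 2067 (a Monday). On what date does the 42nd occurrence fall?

The 42nd occurrence is 41 intervals after the first: 41 × 12 = 492 days after October 24, 2067.
October has 31 days — 7 days to the end of October leaves 485.
From end of October to end of 2067 is 61 days (424 left).
2068 has 366 days (58 left).
January has 31 days (27 left).
27 days into February → February 27, 2069.

February 27, 2069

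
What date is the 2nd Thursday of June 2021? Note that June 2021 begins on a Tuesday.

June 2021 begins on a Tuesday, so the first Thursday is June 3 (2 days later).
The 2nd Thursday is 1 weeks later: 3 + 7 = 10.

June 10, 2021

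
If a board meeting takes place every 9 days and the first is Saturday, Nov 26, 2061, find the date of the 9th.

The 9th occurrence is 8 intervals after the first: 8 × 9 = 72 days after Nov 26, 2061.
Nov has 30 days — 4 days to the end of Nov leaves 68.
Dec has 31 days (37 left).
Jan has 31 days (6 left).
6 days into Feb → Feb 6, 2062.

Feb 6, 2062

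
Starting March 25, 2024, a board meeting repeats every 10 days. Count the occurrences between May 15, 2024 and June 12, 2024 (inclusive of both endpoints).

2

Occurrences land 10·i days after March 25, 2024 for i = 0, 1, 2, …
May 15, 2024 is 51 days after the start; 51 ÷ 10 = 5 remainder 1; since the remainder is 1, round up to i = 6. First occurrence in the window: #7 on May 24, 2024 (6×10 = 60 days in).
June 12, 2024 is 79 days after the start; 79 ÷ 10 = 7 remainder 9. Last occurrence in the window: #8 on June 3, 2024.
Occurrences #7 through #8: 2 in total.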